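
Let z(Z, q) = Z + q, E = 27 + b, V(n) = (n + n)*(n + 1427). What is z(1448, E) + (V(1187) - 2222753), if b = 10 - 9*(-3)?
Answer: 3984395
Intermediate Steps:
V(n) = 2*n*(1427 + n) (V(n) = (2*n)*(1427 + n) = 2*n*(1427 + n))
b = 37 (b = 10 + 27 = 37)
E = 64 (E = 27 + 37 = 64)
z(1448, E) + (V(1187) - 2222753) = (1448 + 64) + (2*1187*(1427 + 1187) - 2222753) = 1512 + (2*1187*2614 - 2222753) = 1512 + (6205636 - 2222753) = 1512 + 3982883 = 3984395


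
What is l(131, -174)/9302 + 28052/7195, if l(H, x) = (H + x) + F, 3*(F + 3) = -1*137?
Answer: 780840487/200783670 ≈ 3.8890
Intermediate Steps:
F = -146/3 (F = -3 + (-1*137)/3 = -3 + (⅓)*(-137) = -3 - 137/3 = -146/3 ≈ -48.667)
l(H, x) = -146/3 + H + x (l(H, x) = (H + x) - 146/3 = -146/3 + H + x)
l(131, -174)/9302 + 28052/7195 = (-146/3 + 131 - 174)/9302 + 28052/7195 = -275/3*1/9302 + 28052*(1/7195) = -275/27906 + 28052/7195 = 780840487/200783670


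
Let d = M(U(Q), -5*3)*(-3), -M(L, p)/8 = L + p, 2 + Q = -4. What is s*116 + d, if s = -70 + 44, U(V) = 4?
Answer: -3280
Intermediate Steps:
Q = -6 (Q = -2 - 4 = -6)
M(L, p) = -8*L - 8*p (M(L, p) = -8*(L + p) = -8*L - 8*p)
s = -26
d = -264 (d = (-8*4 - (-40)*3)*(-3) = (-32 - 8*(-15))*(-3) = (-32 + 120)*(-3) = 88*(-3) = -264)
s*116 + d = -26*116 - 264 = -3016 - 264 = -3280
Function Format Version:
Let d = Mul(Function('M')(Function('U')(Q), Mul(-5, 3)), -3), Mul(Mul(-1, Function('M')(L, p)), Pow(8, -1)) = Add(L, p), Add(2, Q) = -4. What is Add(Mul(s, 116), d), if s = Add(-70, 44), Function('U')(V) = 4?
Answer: -3280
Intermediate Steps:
Q = -6 (Q = Add(-2, -4) = -6)
Function('M')(L, p) = Add(Mul(-8, L), Mul(-8, p)) (Function('M')(L, p) = Mul(-8, Add(L, p)) = Add(Mul(-8, L), Mul(-8, p)))
s = -26
d = -264 (d = Mul(Add(Mul(-8, 4), Mul(-8, Mul(-5, 3))), -3) = Mul(Add(-32, Mul(-8, -15)), -3) = Mul(Add(-32, 120), -3) = Mul(88, -3) = -264)
Add(Mul(s, 116), d) = Add(Mul(-26, 116), -264) = Add(-3016, -264) = -3280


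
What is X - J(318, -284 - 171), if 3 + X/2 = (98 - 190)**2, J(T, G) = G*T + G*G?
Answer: -45413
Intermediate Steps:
J(T, G) = G**2 + G*T (J(T, G) = G*T + G**2 = G**2 + G*T)
X = 16922 (X = -6 + 2*(98 - 190)**2 = -6 + 2*(-92)**2 = -6 + 2*8464 = -6 + 16928 = 16922)
X - J(318, -284 - 171) = 16922 - (-284 - 171)*((-284 - 171) + 318) = 16922 - (-455)*(-455 + 318) = 16922 - (-455)*(-137) = 16922 - 1*62335 = 16922 - 62335 = -45413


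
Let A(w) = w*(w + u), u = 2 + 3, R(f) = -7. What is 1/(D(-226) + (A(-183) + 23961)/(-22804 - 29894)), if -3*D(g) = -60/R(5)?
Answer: -122962/483235 ≈ -0.25446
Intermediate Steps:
u = 5
A(w) = w*(5 + w) (A(w) = w*(w + 5) = w*(5 + w))
D(g) = -20/7 (D(g) = -(-20)/(-7) = -(-20)*(-1)/7 = -⅓*60/7 = -20/7)
1/(D(-226) + (A(-183) + 23961)/(-22804 - 29894)) = 1/(-20/7 + (-183*(5 - 183) + 23961)/(-22804 - 29894)) = 1/(-20/7 + (-183*(-178) + 23961)/(-52698)) = 1/(-20/7 + (32574 + 23961)*(-1/52698)) = 1/(-20/7 + 56535*(-1/52698)) = 1/(-20/7 - 18845/17566) = 1/(-483235/122962) = -122962/483235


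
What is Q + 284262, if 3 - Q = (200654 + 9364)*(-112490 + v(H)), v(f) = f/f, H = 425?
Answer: 23624999067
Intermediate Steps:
v(f) = 1
Q = 23624714805 (Q = 3 - (200654 + 9364)*(-112490 + 1) = 3 - 210018*(-112489) = 3 - 1*(-23624714802) = 3 + 23624714802 = 23624714805)
Q + 284262 = 23624714805 + 284262 = 23624999067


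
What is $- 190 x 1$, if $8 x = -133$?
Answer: $\frac{12635}{4} \approx 3158.8$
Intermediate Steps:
$x = - \frac{133}{8}$ ($x = \frac{1}{8} \left(-133\right) = - \frac{133}{8} \approx -16.625$)
$- 190 x 1 = \left(-190\right) \left(- \frac{133}{8}\right) 1 = \frac{12635}{4} \cdot 1 = \frac{12635}{4}$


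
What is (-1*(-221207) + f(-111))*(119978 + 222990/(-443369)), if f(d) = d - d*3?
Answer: 11778761295072668/443369 ≈ 2.6566e+10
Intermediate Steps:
f(d) = -2*d (f(d) = d - 3*d = -2*d)
(-1*(-221207) + f(-111))*(119978 + 222990/(-443369)) = (-1*(-221207) - 2*(-111))*(119978 + 222990/(-443369)) = (221207 + 222)*(119978 + 222990*(-1/443369)) = 221429*(119978 - 222990/443369) = 221429*(53194302892/443369) = 11778761295072668/443369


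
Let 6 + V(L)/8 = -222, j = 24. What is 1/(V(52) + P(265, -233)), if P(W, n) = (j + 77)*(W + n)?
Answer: 1/1408 ≈ 0.00071023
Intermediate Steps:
P(W, n) = 101*W + 101*n (P(W, n) = (24 + 77)*(W + n) = 101*(W + n) = 101*W + 101*n)
V(L) = -1824 (V(L) = -48 + 8*(-222) = -48 - 1776 = -1824)
1/(V(52) + P(265, -233)) = 1/(-1824 + (101*265 + 101*(-233))) = 1/(-1824 + (26765 - 23533)) = 1/(-1824 + 3232) = 1/1408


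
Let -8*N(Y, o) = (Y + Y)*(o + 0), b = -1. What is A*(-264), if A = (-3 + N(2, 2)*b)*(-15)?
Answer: -7920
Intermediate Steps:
N(Y, o) = -Y*o/4 (N(Y, o) = -(Y + Y)*(o + 0)/8 = -2*Y*o/8 = -Y*o/4)
A = 30 (A = (-3 - ¼*2*2*(-1))*(-15) = (-3 - 1*(-1))*(-15) = (-3 + 1)*(-15) = -2*(-15) = 30)
A*(-264) = 30*(-264) = -7920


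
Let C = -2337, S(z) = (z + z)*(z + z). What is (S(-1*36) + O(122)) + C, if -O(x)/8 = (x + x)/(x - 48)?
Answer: 104363/37 ≈ 2820.6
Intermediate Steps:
S(z) = 4*z² (S(z) = (2*z)*(2*z) = 4*z²)
O(x) = -16*x/(-48 + x) (O(x) = -8*(x + x)/(x - 48) = -8*2*x/(-48 + x) = -16*x/(-48 + x))
(S(-1*36) + O(122)) + C = (4*(-1*36)² - 16*122/(-48 + 122)) - 2337 = (4*(-36)² - 16*122/74) - 2337 = (4*1296 - 16*122*1/74) - 2337 = (5184 - 976/37) - 2337 = 190832/37 - 2337 = 104363/37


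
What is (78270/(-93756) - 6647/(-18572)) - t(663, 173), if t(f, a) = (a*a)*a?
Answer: -751302525451671/145103036 ≈ -5.1777e+6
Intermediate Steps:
t(f, a) = a**3 (t(f, a) = a**2*a = a**3)
(78270/(-93756) - 6647/(-18572)) - t(663, 173) = (78270/(-93756) - 6647/(-18572)) - 1*173**3 = (78270*(-1/93756) - 6647*(-1/18572)) - 1*5177717 = (-13045/15626 + 6647/18572) - 5177717 = -69202859/145103036 - 5177717 = -751302525451671/145103036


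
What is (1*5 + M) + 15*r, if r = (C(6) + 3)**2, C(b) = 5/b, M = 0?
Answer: 2705/12 ≈ 225.42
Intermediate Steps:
r = 529/36 (r = (5/6 + 3)**2 = (23/6)**2 = 529/36 ≈ 14.694)
(1*5 + M) + 15*r = (1*5 + 0) + 15*(529/36) = (5 + 0) + 2645/12 = 5 + 2645/12 = 2705/12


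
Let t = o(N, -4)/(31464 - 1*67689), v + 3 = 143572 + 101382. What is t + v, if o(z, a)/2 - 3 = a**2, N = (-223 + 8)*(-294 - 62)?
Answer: 8873349937/36225 ≈ 2.4495e+5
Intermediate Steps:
N = 76540 (N = -215*(-356) = 76540)
v = 244951 (v = -3 + (143572 + 101382) = -3 + 244954 = 244951)
o(z, a) = 6 + 2*a**2
t = -38/36225 (t = (6 + 2*(-4)**2)/(31464 - 1*67689) = (6 + 2*16)/(31464 - 67689) = (6 + 32)/(-36225) = 38*(-1/36225) = -38/36225 ≈ -0.0010490)
t + v = -38/36225 + 244951 = 8873349937/36225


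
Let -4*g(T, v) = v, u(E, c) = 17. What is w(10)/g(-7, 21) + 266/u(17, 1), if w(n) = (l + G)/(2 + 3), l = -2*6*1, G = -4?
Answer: 29018/1785 ≈ 16.257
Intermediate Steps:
g(T, v) = -v/4
l = -12 (l = -12*1 = -12)
w(n) = -16/5 (w(n) = (-12 - 4)/(2 + 3) = -16/5)
w(10)/g(-7, 21) + 266/u(17, 1) = -16/(5*((-¼*21))) + 266/17 = -16/(5*(-21/4)) + 266*(1/17) = -16/5*(-4/21) + 266/17 = 64/105 + 266/17 = 29018/1785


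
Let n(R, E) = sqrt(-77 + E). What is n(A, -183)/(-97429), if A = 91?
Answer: -2*I*sqrt(65)/97429 ≈ -0.0001655*I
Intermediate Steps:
n(A, -183)/(-97429) = sqrt(-77 - 183)/(-97429) = sqrt(-260)*(-1/97429) = (2*I*sqrt(65))*(-1/97429) = -2*I*sqrt(65)/97429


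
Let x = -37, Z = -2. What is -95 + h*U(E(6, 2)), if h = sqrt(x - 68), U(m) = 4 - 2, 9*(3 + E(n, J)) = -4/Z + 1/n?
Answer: -95 + 2*I*sqrt(105) ≈ -95.0 + 20.494*I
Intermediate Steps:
E(n, J) = -25/9 + 1/(9*n) (E(n, J) = -3 + (-4/(-2) + 1/n)/9 = -3 + (-4*(-1/2) + 1/n)/9 = -3 + (2 + 1/n)/9 = -3 + (2/9 + 1/(9*n)) = -25/9 + 1/(9*n))
U(m) = 2
h = I*sqrt(105) (h = sqrt(-37 - 68) = sqrt(-105) = I*sqrt(105) ≈ 10.247*I)
-95 + h*U(E(6, 2)) = -95 + (I*sqrt(105))*2 = -95 + 2*I*sqrt(105)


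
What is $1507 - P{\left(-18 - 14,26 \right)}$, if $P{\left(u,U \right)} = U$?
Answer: $1481$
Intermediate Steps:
$1507 - P{\left(-18 - 14,26 \right)} = 1507 - 26 = 1481$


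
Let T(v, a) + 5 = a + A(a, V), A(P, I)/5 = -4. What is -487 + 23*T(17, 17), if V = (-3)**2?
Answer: -671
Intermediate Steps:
V = 9
A(P, I) = -20 (A(P, I) = 5*(-4) = -20)
T(v, a) = -25 + a (T(v, a) = -5 + (a - 20) = -5 + (-20 + a) = -25 + a)
-487 + 23*T(17, 17) = -487 + 23*(-25 + 17) = -487 + 23*(-8) = -487 - 184 = -671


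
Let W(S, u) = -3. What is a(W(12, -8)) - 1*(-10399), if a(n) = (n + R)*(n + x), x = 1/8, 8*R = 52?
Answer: 166223/16 ≈ 10389.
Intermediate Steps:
R = 13/2 (R = (1/8)*52 = 13/2 ≈ 6.5000)
x = 1/8 ≈ 0.12500
a(n) = (1/8 + n)*(13/2 + n) (a(n) = (n + 13/2)*(n + 1/8) = (13/2 + n)*(1/8 + n) = (1/8 + n)*(13/2 + n))
a(W(12, -8)) - 1*(-10399) = (13/16 + (-3)**2 + (53/8)*(-3)) - 1*(-10399) = (13/16 + 9 - 159/8) + 10399 = -161/16 + 10399 = 166223/16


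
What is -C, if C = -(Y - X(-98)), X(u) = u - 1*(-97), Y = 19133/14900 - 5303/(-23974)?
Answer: 447460921/178606300 ≈ 2.5053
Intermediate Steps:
Y = 268854621/178606300 (Y = 19133*(1/14900) - 5303*(-1/23974) = 19133/14900 + 5303/23974 = 268854621/178606300 ≈ 1.5053)
X(u) = 97 + u (X(u) = u + 97 = 97 + u)
C = -447460921/178606300 (C = -(268854621/178606300 - (97 - 98)) = -(268854621/178606300 - 1*(-1)) = -(268854621/178606300 + 1) = -1*447460921/178606300 = -447460921/178606300 ≈ -2.5053)
-C = -1*(-447460921/178606300) = 447460921/178606300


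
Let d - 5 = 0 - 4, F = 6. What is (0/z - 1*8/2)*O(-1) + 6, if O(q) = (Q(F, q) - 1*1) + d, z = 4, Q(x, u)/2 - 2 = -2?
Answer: 6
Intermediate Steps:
Q(x, u) = 0 (Q(x, u) = 4 + 2*(-2) = 4 - 4 = 0)
d = 1 (d = 5 + (0 - 4) = 5 - 4 = 1)
O(q) = 0 (O(q) = (0 - 1*1) + 1 = (0 - 1) + 1 = -1 + 1 = 0)
(0/z - 1*8/2)*O(-1) + 6 = (0/4 - 1*8/2)*0 + 6 = (0*(¼) - 8*½)*0 + 6 = (0 - 4)*0 + 6 = -4*0 + 6 = 0 + 6 = 6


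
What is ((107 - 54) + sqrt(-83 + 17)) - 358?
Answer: -305 + I*sqrt(66) ≈ -305.0 + 8.124*I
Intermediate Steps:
((107 - 54) + sqrt(-83 + 17)) - 358 = (53 + sqrt(-66)) - 358 = (53 + I*sqrt(66)) - 358 = -305 + I*sqrt(66)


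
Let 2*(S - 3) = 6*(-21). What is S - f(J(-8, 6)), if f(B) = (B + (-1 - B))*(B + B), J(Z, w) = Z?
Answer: -76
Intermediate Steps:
f(B) = -2*B
S = -60 (S = 3 + (6*(-21))/2 = 3 + (½)*(-126) = 3 - 63 = -60)
S - f(J(-8, 6)) = -60 - (-2)*(-8) = -60 - 1*16 = -60 - 16 = -76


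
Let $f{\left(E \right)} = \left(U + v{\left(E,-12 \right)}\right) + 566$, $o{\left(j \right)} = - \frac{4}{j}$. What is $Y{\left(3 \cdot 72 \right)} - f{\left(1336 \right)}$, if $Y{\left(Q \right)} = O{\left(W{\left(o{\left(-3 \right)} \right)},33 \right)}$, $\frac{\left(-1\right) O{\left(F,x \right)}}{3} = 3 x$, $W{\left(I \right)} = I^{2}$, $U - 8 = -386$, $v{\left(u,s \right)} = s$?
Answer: $-473$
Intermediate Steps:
$U = -378$ ($U = 8 - 386 = -378$)
$f{\left(E \right)} = 176$ ($f{\left(E \right)} = \left(-378 - 12\right) + 566 = -390 + 566 = 176$)
$O{\left(F,x \right)} = - 9 x$ ($O{\left(F,x \right)} = - 3 \cdot 3 x = - 9 x$)
$Y{\left(Q \right)} = -297$ ($Y{\left(Q \right)} = \left(-9\right) 33 = -297$)
$Y{\left(3 \cdot 72 \right)} - f{\left(1336 \right)} = -297 - 176 = -473$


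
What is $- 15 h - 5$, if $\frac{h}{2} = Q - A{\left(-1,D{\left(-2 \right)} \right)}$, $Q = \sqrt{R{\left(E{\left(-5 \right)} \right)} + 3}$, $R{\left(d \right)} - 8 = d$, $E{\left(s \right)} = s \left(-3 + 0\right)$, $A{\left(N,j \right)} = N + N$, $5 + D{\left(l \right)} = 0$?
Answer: $-65 - 30 \sqrt{26} \approx -217.97$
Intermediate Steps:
$D{\left(l \right)} = -5$ ($D{\left(l \right)} = -5 + 0 = -5$)
$A{\left(N,j \right)} = 2 N$
$E{\left(s \right)} = - 3 s$ ($E{\left(s \right)} = s \left(-3\right) = - 3 s$)
$R{\left(d \right)} = 8 + d$
$Q = \sqrt{26}$ ($Q = \sqrt{\left(8 - -15\right) + 3} = \sqrt{\left(8 + 15\right) + 3} = \sqrt{23 + 3} = \sqrt{26} \approx 5.099$)
$h = 4 + 2 \sqrt{26}$ ($h = 2 \left(\sqrt{26} - 2 \left(-1\right)\right) = 2 \left(\sqrt{26} - -2\right) = 2 \left(\sqrt{26} + 2\right) = 2 \left(2 + \sqrt{26}\right) = 4 + 2 \sqrt{26} \approx 14.198$)
$- 15 h - 5 = - 15 \left(4 + 2 \sqrt{26}\right) - 5 = \left(-60 - 30 \sqrt{26}\right) - 5 = -65 - 30 \sqrt{26}$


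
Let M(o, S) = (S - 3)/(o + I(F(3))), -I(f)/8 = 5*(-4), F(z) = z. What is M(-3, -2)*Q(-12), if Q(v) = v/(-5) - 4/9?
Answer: -88/1413 ≈ -0.062279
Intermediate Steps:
I(f) = 160 (I(f) = -40*(-4) = -8*(-20) = 160)
Q(v) = -4/9 - v/5 (Q(v) = v*(-⅕) - 4*⅑ = -v/5 - 4/9 = -4/9 - v/5)
M(o, S) = (-3 + S)/(160 + o) (M(o, S) = (S - 3)/(o + 160) = (-3 + S)/(160 + o))
M(-3, -2)*Q(-12) = ((-3 - 2)/(160 - 3))*(-4/9 - ⅕*(-12)) = (-5/157)*(-4/9 + 12/5) = ((1/157)*(-5))*(88/45) = -5/157*88/45 = -88/1413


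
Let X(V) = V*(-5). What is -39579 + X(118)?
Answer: -40169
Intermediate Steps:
X(V) = -5*V
-39579 + X(118) = -39579 - 5*118 = -39579 - 590 = -40169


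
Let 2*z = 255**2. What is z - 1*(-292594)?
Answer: 650213/2 ≈ 3.2511e+5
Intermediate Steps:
z = 65025/2 (z = (1/2)*255**2 = (1/2)*65025 = 65025/2 ≈ 32513.)
z - 1*(-292594) = 65025/2 - 1*(-292594) = 65025/2 + 292594 = 650213/2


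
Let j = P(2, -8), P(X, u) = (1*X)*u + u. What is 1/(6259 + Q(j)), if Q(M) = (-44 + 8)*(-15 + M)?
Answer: 1/7663 ≈ 0.00013050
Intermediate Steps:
P(X, u) = u + X*u (P(X, u) = X*u + u = u + X*u)
j = -24 (j = -8*(1 + 2) = -8*3 = -24)
Q(M) = 540 - 36*M (Q(M) = -36*(-15 + M) = 540 - 36*M)
1/(6259 + Q(j)) = 1/(6259 + (540 - 36*(-24))) = 1/(6259 + (540 + 864)) = 1/(6259 + 1404) = 1/7663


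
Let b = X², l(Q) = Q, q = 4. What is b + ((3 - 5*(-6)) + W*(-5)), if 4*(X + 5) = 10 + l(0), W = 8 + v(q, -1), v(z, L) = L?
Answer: 17/4 ≈ 4.2500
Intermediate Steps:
W = 7 (W = 8 - 1 = 7)
X = -5/2 (X = -5 + (10 + 0)/4 = -5 + (¼)*10 = -5 + 5/2 = -5/2 ≈ -2.5000)
b = 25/4 (b = (-5/2)² = 25/4 ≈ 6.2500)
b + ((3 - 5*(-6)) + W*(-5)) = 25/4 + ((3 - 5*(-6)) + 7*(-5)) = 25/4 + ((3 + 30) - 35) = 25/4 + (33 - 35) = 25/4 - 2 = 17/4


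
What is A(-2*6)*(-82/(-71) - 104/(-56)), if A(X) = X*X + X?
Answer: 197604/497 ≈ 397.59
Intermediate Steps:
A(X) = X + X**2 (A(X) = X**2 + X = X + X**2)
A(-2*6)*(-82/(-71) - 104/(-56)) = ((-2*6)*(1 - 2*6))*(-82/(-71) - 104/(-56)) = (-12*(1 - 12))*(-82*(-1/71) - 104*(-1/56)) = (-12*(-11))*(82/71 + 13/7) = 132*(1497/497) = 197604/497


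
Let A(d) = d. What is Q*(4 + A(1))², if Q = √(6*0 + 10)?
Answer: 25*√10 ≈ 79.057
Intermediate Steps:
Q = √10 (Q = √(0 + 10) = √10 ≈ 3.1623)
Q*(4 + A(1))² = √10*(4 + 1)² = √10*5² = √10*25 = 25*√10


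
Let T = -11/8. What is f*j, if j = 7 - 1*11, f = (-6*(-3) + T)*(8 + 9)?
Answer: -2261/2 ≈ -1130.5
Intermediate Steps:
T = -11/8 (T = -11*1/8 = -11/8 ≈ -1.3750)
f = 2261/8 (f = (-6*(-3) - 11/8)*(8 + 9) = (18 - 11/8)*17 = (133/8)*17 = 2261/8 ≈ 282.63)
j = -4 (j = 7 - 11 = -4)
f*j = (2261/8)*(-4) = -2261/2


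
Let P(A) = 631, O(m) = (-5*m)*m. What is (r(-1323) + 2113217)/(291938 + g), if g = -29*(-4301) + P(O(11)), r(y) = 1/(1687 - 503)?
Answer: 2502048929/494080832 ≈ 5.0640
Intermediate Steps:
O(m) = -5*m²
r(y) = 1/1184
g = 125360 (g = -29*(-4301) + 631 = 124729 + 631 = 125360)
(r(-1323) + 2113217)/(291938 + g) = (1/1184 + 2113217)/(291938 + 125360) = (2502048929/1184)/417298 = (2502048929/1184)*(1/417298) = 2502048929/494080832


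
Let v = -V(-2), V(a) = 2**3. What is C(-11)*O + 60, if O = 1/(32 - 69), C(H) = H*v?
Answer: 2132/37 ≈ 57.622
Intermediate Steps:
V(a) = 8
v = -8 (v = -1*8 = -8)
C(H) = -8*H (C(H) = H*(-8) = -8*H)
O = -1/37 (O = 1/(-37) = -1/37 ≈ -0.027027)
C(-11)*O + 60 = -8*(-11)*(-1/37) + 60 = 88*(-1/37) + 60 = -88/37 + 60 = 2132/37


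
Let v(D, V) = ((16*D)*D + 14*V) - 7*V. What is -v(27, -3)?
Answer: -11643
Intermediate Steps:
v(D, V) = 7*V + 16*D² (v(D, V) = (16*D² + 14*V) - 7*V = (14*V + 16*D²) - 7*V = 7*V + 16*D²)
-v(27, -3) = -(7*(-3) + 16*27²) = -(-21 + 16*729) = -(-21 + 11664) = -1*11643 = -11643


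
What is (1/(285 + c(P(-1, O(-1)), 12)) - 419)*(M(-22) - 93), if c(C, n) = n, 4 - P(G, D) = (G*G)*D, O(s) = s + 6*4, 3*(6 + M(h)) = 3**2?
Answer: 3982144/99 ≈ 40224.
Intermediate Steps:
M(h) = -3 (M(h) = -6 + (1/3)*3**2 = -6 + (1/3)*9 = -6 + 3 = -3)
O(s) = 24 + s (O(s) = s + 24 = 24 + s)
P(G, D) = 4 - D*G**2 (P(G, D) = 4 - G*G*D = 4 - G**2*D = 4 - D*G**2)
(1/(285 + c(P(-1, O(-1)), 12)) - 419)*(M(-22) - 93) = (1/(285 + 12) - 419)*(-3 - 93) = (1/297 - 419)*(-96) = -124442/297*(-96) = 3982144/99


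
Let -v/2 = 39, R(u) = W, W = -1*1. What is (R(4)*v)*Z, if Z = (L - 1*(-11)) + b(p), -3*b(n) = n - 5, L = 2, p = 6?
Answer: 988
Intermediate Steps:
W = -1
R(u) = -1
v = -78 (v = -2*39 = -78)
b(n) = 5/3 - n/3 (b(n) = -(n - 5)/3 = -(-5 + n)/3 = 5/3 - n/3)
Z = 38/3 (Z = (2 - 1*(-11)) + (5/3 - 1/3*6) = (2 + 11) + (5/3 - 2) = 13 - 1/3 = 38/3 ≈ 12.667)
(R(4)*v)*Z = -1*(-78)*(38/3) = 78*(38/3) = 988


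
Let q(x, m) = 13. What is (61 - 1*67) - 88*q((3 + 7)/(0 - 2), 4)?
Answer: -1150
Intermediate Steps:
(61 - 1*67) - 88*q((3 + 7)/(0 - 2), 4) = (61 - 1*67) - 88*13 = (61 - 67) - 1144 = -6 - 1144 = -1150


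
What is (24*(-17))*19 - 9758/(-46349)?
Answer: -359287690/46349 ≈ -7751.8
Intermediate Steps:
(24*(-17))*19 - 9758/(-46349) = -408*19 - 9758*(-1/46349) = -7752 + 9758/46349 = -359287690/46349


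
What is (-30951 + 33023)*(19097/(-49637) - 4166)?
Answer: -61214824344/7091 ≈ -8.6328e+6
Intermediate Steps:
(-30951 + 33023)*(19097/(-49637) - 4166) = 2072*(19097*(-1/49637) - 4166) = 2072*(-19097/49637 - 4166) = 2072*(-206806839/49637) = -61214824344/7091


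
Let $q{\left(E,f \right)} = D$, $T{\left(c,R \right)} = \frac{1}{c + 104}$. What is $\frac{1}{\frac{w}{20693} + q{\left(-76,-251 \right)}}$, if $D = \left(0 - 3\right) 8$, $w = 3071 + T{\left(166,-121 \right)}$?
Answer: $- \frac{5587110}{133261469} \approx -0.041926$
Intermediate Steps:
$T{\left(c,R \right)} = \frac{1}{104 + c}$
$w = \frac{829171}{270}$ ($w = 3071 + \frac{1}{104 + 166} = 3071 + \frac{1}{270} = \frac{829171}{270} \approx 3071.0$)
$D = -24$ ($D = \left(-3\right) 8 = -24$)
$q{\left(E,f \right)} = -24$
$\frac{1}{\frac{w}{20693} + q{\left(-76,-251 \right)}} = \frac{1}{\frac{829171}{270 \cdot 20693} - 24} = \frac{1}{\frac{829171}{270} \cdot \frac{1}{20693} - 24} = \frac{1}{\frac{829171}{5587110} - 24} = \frac{1}{- \frac{133261469}{5587110}} = - \frac{5587110}{133261469}$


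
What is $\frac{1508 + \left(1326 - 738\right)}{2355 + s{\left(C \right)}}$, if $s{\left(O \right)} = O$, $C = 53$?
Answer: $\frac{262}{301} \approx 0.87043$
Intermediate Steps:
$\frac{1508 + \left(1326 - 738\right)}{2355 + s{\left(C \right)}} = \frac{1508 + \left(1326 - 738\right)}{2355 + 53} = \frac{1508 + 588}{2408} = 2096 \cdot \frac{1}{2408} = \frac{262}{301}$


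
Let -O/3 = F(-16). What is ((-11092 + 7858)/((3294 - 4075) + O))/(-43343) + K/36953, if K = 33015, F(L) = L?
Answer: 1048780877283/1174012293307 ≈ 0.89333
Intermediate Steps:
O = 48 (O = -3*(-16) = 48)
((-11092 + 7858)/((3294 - 4075) + O))/(-43343) + K/36953 = ((-11092 + 7858)/((3294 - 4075) + 48))/(-43343) + 33015/36953 = -3234/(-781 + 48)*(-1/43343) + 33015*(1/36953) = -3234/(-733)*(-1/43343) + 33015/36953 = -3234*(-1/733)*(-1/43343) + 33015/36953 = (3234/733)*(-1/43343) + 33015/36953 = -3234/31770419 + 33015/36953 = 1048780877283/1174012293307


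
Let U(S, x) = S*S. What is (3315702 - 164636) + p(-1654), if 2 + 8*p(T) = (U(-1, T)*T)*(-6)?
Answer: 12609225/4 ≈ 3.1523e+6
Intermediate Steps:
U(S, x) = S**2
p(T) = -1/4 - 3*T/4 (p(T) = -1/4 + (((-1)**2*T)*(-6))/8 = -1/4 + ((1*T)*(-6))/8 = -1/4 + (T*(-6))/8 = -1/4 + (-6*T)/8 = -1/4 - 3*T/4)
(3315702 - 164636) + p(-1654) = (3315702 - 164636) + (-1/4 - 3/4*(-1654)) = 3151066 + (-1/4 + 2481/2) = 3151066 + 4961/4 = 12609225/4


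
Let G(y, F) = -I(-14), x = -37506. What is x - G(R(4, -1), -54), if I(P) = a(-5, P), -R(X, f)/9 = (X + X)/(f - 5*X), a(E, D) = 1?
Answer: -37505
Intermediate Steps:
R(X, f) = -18*X/(f - 5*X) (R(X, f) = -9*(X + X)/(f - 5*X) = -9*2*X/(f - 5*X) = -18*X/(f - 5*X))
I(P) = 1
G(y, F) = -1 (G(y, F) = -1*1 = -1)
x - G(R(4, -1), -54) = -37506 - 1*(-1) = -37506 + 1 = -37505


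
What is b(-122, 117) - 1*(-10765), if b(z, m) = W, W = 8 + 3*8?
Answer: 10797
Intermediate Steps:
W = 32 (W = 8 + 24 = 32)
b(z, m) = 32
b(-122, 117) - 1*(-10765) = 32 - 1*(-10765) = 32 + 10765 = 10797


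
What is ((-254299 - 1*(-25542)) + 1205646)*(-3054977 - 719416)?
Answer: -3687163003377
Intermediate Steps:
((-254299 - 1*(-25542)) + 1205646)*(-3054977 - 719416) = ((-254299 + 25542) + 1205646)*(-3774393) = (-228757 + 1205646)*(-3774393) = 976889*(-3774393) = -3687163003377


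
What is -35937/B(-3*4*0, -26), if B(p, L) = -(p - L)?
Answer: 35937/26 ≈ 1382.2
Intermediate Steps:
B(p, L) = L - p
-35937/B(-3*4*0, -26) = -35937/(-26 - (-3*4)*0) = -35937/(-26 - (-12)*0) = -35937/(-26 - 1*0) = -35937/(-26 + 0) = -35937/(-26) = -35937*(-1/26) = 35937/26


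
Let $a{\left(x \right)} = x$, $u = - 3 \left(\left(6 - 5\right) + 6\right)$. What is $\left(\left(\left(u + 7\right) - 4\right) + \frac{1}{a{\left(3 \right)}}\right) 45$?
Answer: $-795$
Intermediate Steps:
$u = -21$ ($u = - 3 \left(1 + 6\right) = \left(-3\right) 7 = -21$)
$\left(\left(\left(u + 7\right) - 4\right) + \frac{1}{a{\left(3 \right)}}\right) 45 = \left(\left(\left(-21 + 7\right) - 4\right) + \frac{1}{3}\right) 45 = \left(\left(-14 - 4\right) + \frac{1}{3}\right) 45 = \left(-18 + \frac{1}{3}\right) 45 = \left(- \frac{53}{3}\right) 45 = -795$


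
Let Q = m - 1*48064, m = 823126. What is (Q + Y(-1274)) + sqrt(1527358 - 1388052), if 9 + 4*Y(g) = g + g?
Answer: 3097691/4 + sqrt(139306) ≈ 7.7480e+5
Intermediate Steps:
Q = 775062 (Q = 823126 - 1*48064 = 823126 - 48064 = 775062)
Y(g) = -9/4 + g/2 (Y(g) = -9/4 + (g + g)/4 = -9/4 + (2*g)/4 = -9/4 + g/2)
(Q + Y(-1274)) + sqrt(1527358 - 1388052) = (775062 + (-9/4 + (1/2)*(-1274))) + sqrt(1527358 - 1388052) = (775062 + (-9/4 - 637)) + sqrt(139306) = (775062 - 2557/4) + sqrt(139306) = 3097691/4 + sqrt(139306)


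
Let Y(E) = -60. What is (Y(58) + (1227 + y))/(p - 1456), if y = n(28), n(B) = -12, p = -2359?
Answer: -33/109 ≈ -0.30275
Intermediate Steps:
y = -12
(Y(58) + (1227 + y))/(p - 1456) = (-60 + (1227 - 12))/(-2359 - 1456) = (-60 + 1215)/(-3815) = 1155*(-1/3815) = -33/109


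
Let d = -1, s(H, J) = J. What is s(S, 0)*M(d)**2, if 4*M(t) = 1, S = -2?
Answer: 0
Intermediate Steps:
M(t) = 1/4 (M(t) = (1/4)*1 = 1/4)
s(S, 0)*M(d)**2 = 0*(1/4)**2 = 0*(1/16) = 0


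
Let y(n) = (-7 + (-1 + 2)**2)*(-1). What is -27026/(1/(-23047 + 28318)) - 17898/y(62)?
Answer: -142457029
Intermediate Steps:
y(n) = 6 (y(n) = (-7 + 1**2)*(-1) = (-7 + 1)*(-1) = -6*(-1) = 6)
-27026/(1/(-23047 + 28318)) - 17898/y(62) = -27026/(1/(-23047 + 28318)) - 17898/6 = -27026/(1/5271) - 17898*1/6 = -27026/1/5271 - 2983 = -27026*5271 - 2983 = -142454046 - 2983 = -142457029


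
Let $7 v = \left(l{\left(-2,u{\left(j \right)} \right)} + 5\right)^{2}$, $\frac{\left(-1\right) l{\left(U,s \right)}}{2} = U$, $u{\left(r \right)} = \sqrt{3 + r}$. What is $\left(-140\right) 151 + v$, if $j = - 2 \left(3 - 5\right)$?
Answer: $- \frac{147899}{7} \approx -21128.0$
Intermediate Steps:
$j = 4$ ($j = \left(-2\right) \left(-2\right) = 4$)
$l{\left(U,s \right)} = - 2 U$
$v = \frac{81}{7}$ ($v = \frac{\left(\left(-2\right) \left(-2\right) + 5\right)^{2}}{7} = \frac{\left(4 + 5\right)^{2}}{7} = \frac{9^{2}}{7} = \frac{1}{7} \cdot 81 = \frac{81}{7} \approx 11.571$)
$\left(-140\right) 151 + v = \left(-140\right) 151 + \frac{81}{7} = -21140 + \frac{81}{7} = - \frac{147899}{7}$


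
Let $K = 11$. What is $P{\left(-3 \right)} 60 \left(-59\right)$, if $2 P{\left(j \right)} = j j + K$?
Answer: $-35400$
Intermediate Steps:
$P{\left(j \right)} = \frac{11}{2} + \frac{j^{2}}{2}$ ($P{\left(j \right)} = \frac{j j + 11}{2} = \frac{j^{2} + 11}{2} = \frac{11 + j^{2}}{2} = \frac{11}{2} + \frac{j^{2}}{2}$)
$P{\left(-3 \right)} 60 \left(-59\right) = \left(\frac{11}{2} + \frac{\left(-3\right)^{2}}{2}\right) 60 \left(-59\right) = \left(\frac{11}{2} + \frac{1}{2} \cdot 9\right) 60 \left(-59\right) = \left(\frac{11}{2} + \frac{9}{2}\right) 60 \left(-59\right) = 10 \cdot 60 \left(-59\right) = 600 \left(-59\right) = -35400$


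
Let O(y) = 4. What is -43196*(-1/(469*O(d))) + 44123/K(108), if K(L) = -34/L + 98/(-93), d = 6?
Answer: -34616491529/1074479 ≈ -32217.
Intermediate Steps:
K(L) = -98/93 - 34/L (K(L) = -34/L + 98*(-1/93) = -34/L - 98/93 = -98/93 - 34/L)
-43196*(-1/(469*O(d))) + 44123/K(108) = -43196/((-469*4)) + 44123/(-98/93 - 34/108) = -43196/(-1876) + 44123/(-98/93 - 34*1/108) = -43196*(-1/1876) + 44123/(-98/93 - 17/54) = 10799/469 + 44123/(-2291/1674) = 10799/469 + 44123*(-1674/2291) = 10799/469 - 73861902/2291 = -34616491529/1074479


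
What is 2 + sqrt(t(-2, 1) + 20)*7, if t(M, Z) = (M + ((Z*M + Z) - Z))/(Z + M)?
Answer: 2 + 14*sqrt(6) ≈ 36.293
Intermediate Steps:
t(M, Z) = (M + M*Z)/(M + Z) (t(M, Z) = (M + ((M*Z + Z) - Z))/(M + Z) = (M + ((Z + M*Z) - Z))/(M + Z) = (M + M*Z)/(M + Z))
2 + sqrt(t(-2, 1) + 20)*7 = 2 + sqrt(-2*(1 + 1)/(-2 + 1) + 20)*7 = 2 + sqrt(-2*2/(-1) + 20)*7 = 2 + sqrt(-2*(-1)*2 + 20)*7 = 2 + sqrt(4 + 20)*7 = 2 + sqrt(24)*7 = 2 + (2*sqrt(6))*7 = 2 + 14*sqrt(6)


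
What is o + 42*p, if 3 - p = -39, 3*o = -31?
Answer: 5261/3 ≈ 1753.7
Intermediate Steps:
o = -31/3 (o = (1/3)*(-31) = -31/3 ≈ -10.333)
p = 42 (p = 3 - 1*(-39) = 3 + 39 = 42)
o + 42*p = -31/3 + 42*42 = -31/3 + 1764 = 5261/3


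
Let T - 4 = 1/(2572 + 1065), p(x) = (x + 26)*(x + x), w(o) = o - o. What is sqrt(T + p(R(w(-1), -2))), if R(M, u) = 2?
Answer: 3*sqrt(170491649)/3637 ≈ 10.770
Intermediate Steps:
w(o) = 0
p(x) = 2*x*(26 + x) (p(x) = (26 + x)*(2*x) = 2*x*(26 + x))
T = 14549/3637 (T = 4 + 1/(2572 + 1065) = 4 + 1/3637 = 14549/3637 ≈ 4.0003)
sqrt(T + p(R(w(-1), -2))) = sqrt(14549/3637 + 2*2*(26 + 2)) = sqrt(14549/3637 + 2*2*28) = sqrt(14549/3637 + 112) = sqrt(421893/3637) = 3*sqrt(170491649)/3637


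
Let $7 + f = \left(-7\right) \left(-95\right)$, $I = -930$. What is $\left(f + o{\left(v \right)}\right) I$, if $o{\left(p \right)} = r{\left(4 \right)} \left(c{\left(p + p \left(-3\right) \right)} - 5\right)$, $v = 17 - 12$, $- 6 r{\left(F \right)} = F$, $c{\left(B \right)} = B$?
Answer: $-621240$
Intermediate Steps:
$r{\left(F \right)} = - \frac{F}{6}$
$f = 658$ ($f = -7 - -665 = -7 + 665 = 658$)
$v = 5$ ($v = 17 - 12 = 5$)
$o{\left(p \right)} = \frac{10}{3} + \frac{4 p}{3}$ ($o{\left(p \right)} = \left(- \frac{1}{6}\right) 4 \left(\left(p + p \left(-3\right)\right) - 5\right) = - \frac{2 \left(\left(p - 3 p\right) - 5\right)}{3} = - \frac{2 \left(- 2 p - 5\right)}{3} = - \frac{2 \left(-5 - 2 p\right)}{3} = \frac{10}{3} + \frac{4 p}{3}$)
$\left(f + o{\left(v \right)}\right) I = \left(658 + \left(\frac{10}{3} + \frac{4}{3} \cdot 5\right)\right) \left(-930\right) = \left(658 + \left(\frac{10}{3} + \frac{20}{3}\right)\right) \left(-930\right) = \left(658 + 10\right) \left(-930\right) = 668 \left(-930\right) = -621240$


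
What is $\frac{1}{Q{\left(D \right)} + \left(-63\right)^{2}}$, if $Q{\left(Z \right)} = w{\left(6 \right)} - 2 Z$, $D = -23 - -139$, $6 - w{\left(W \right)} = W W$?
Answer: $\frac{1}{3707} \approx 0.00026976$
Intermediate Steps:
$w{\left(W \right)} = 6 - W^{2}$ ($w{\left(W \right)} = 6 - W W = 6 - W^{2}$)
$D = 116$ ($D = -23 + 139 = 116$)
$Q{\left(Z \right)} = -30 - 2 Z$ ($Q{\left(Z \right)} = \left(6 - 6^{2}\right) - 2 Z = \left(6 - 36\right) - 2 Z = -30 - 2 Z$)
$\frac{1}{Q{\left(D \right)} + \left(-63\right)^{2}} = \frac{1}{\left(-30 - 232\right) + \left(-63\right)^{2}} = \frac{1}{\left(-30 - 232\right) + 3969} = \frac{1}{-262 + 3969} = \frac{1}{3707}$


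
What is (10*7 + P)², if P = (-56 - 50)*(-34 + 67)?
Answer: 11751184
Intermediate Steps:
P = -3498 (P = -106*33 = -3498)
(10*7 + P)² = (10*7 - 3498)² = (70 - 3498)² = (-3428)² = 11751184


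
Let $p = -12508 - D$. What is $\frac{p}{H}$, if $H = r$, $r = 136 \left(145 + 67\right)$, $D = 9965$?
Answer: $- \frac{22473}{28832} \approx -0.77945$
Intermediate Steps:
$p = -22473$ ($p = -12508 - 9965 = -22473$)
$r = 28832$ ($r = 136 \cdot 212 = 28832$)
$H = 28832$
$\frac{p}{H} = - \frac{22473}{28832}$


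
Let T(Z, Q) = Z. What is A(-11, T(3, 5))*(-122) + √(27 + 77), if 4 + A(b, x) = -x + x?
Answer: 488 + 2*√26 ≈ 498.20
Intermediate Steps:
A(b, x) = -4 (A(b, x) = -4 + (-x + x) = -4 + 0 = -4)
A(-11, T(3, 5))*(-122) + √(27 + 77) = -4*(-122) + √(27 + 77) = 488 + √104 = 488 + 2*√26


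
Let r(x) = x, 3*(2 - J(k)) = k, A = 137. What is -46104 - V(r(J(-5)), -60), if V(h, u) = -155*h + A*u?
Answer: -111947/3 ≈ -37316.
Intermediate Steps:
J(k) = 2 - k/3
V(h, u) = -155*h + 137*u
-46104 - V(r(J(-5)), -60) = -46104 - (-155*(2 - ⅓*(-5)) + 137*(-60)) = -46104 - (-155*(2 + 5/3) - 8220) = -46104 - (-155*11/3 - 8220) = -46104 - (-1705/3 - 8220) = -46104 - 1*(-26365/3) = -46104 + 26365/3 = -111947/3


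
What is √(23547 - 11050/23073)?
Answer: √12535304351313/23073 ≈ 153.45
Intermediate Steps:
√(23547 - 11050/23073) = √(543288881/23073) = √12535304351313/23073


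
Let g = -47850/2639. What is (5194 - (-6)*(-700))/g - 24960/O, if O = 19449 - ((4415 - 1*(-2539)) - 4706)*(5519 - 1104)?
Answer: -447974144917/8172013575 ≈ -54.818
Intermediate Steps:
O = -9905471 (O = 19449 - ((4415 + 2539) - 4706)*4415 = 19449 - (6954 - 4706)*4415 = 19449 - 2248*4415 = 19449 - 1*9924920 = 19449 - 9924920 = -9905471)
g = -1650/91 (g = -47850*1/2639 = -1650/91 ≈ -18.132)
(5194 - (-6)*(-700))/g - 24960/O = (5194 - (-6)*(-700))/(-1650/91) - 24960/(-9905471) = (5194 - 1*4200)*(-91/1650) - 24960*(-1/9905471) = (5194 - 4200)*(-91/1650) + 24960/9905471 = 994*(-91/1650) + 24960/9905471 = -45227/825 + 24960/9905471 = -447974144917/8172013575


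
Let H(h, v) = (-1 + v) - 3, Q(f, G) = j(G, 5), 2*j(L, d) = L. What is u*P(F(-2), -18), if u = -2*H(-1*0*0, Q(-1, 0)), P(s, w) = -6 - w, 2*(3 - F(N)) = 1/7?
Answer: 96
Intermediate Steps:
j(L, d) = L/2
Q(f, G) = G/2
F(N) = 41/14 (F(N) = 3 - ½/7 = 3 - ½*⅐ = 3 - 1/14 = 41/14)
H(h, v) = -4 + v
u = 8 (u = -2*(-4 + (½)*0) = -2*(-4 + 0) = -2*(-4) = 8)
u*P(F(-2), -18) = 8*(-6 - 1*(-18)) = 8*(-6 + 18) = 8*12 = 96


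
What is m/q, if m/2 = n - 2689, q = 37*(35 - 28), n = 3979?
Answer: 2580/259 ≈ 9.9614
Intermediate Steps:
q = 259 (q = 37*7 = 259)
m = 2580 (m = 2*(3979 - 2689) = 2*1290 = 2580)
m/q = 2580/259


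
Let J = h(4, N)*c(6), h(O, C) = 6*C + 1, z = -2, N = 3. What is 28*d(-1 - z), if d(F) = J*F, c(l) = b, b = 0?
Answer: 0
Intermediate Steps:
c(l) = 0
h(O, C) = 1 + 6*C
J = 0 (J = (1 + 6*3)*0 = (1 + 18)*0 = 19*0 = 0)
d(F) = 0 (d(F) = 0*F = 0)
28*d(-1 - z) = 28*0 = 0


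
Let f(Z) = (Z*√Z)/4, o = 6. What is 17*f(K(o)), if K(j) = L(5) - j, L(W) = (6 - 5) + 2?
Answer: -51*I*√3/4 ≈ -22.084*I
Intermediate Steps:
L(W) = 3 (L(W) = 1 + 2 = 3)
K(j) = 3 - j
f(Z) = Z^(3/2)/4 (f(Z) = Z^(3/2)*(¼) = Z^(3/2)/4)
17*f(K(o)) = 17*((3 - 1*6)^(3/2)/4) = 17*((3 - 6)^(3/2)/4) = 17*((-3)^(3/2)/4) = 17*((-3*I*√3)/4) = 17*(-3*I*√3/4) = -51*I*√3/4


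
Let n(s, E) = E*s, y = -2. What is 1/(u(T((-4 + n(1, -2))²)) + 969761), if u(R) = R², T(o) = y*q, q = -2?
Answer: 1/969777 ≈ 1.0312e-6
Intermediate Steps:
T(o) = 4 (T(o) = -2*(-2) = 4)
1/(u(T((-4 + n(1, -2))²)) + 969761) = 1/(4² + 969761) = 1/(16 + 969761) = 1/969777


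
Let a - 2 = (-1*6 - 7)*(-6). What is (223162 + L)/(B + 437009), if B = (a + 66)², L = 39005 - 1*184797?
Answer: 5158/30555 ≈ 0.16881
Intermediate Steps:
a = 80 (a = 2 + (-1*6 - 7)*(-6) = 2 + (-6 - 7)*(-6) = 2 - 13*(-6) = 2 + 78 = 80)
L = -145792 (L = 39005 - 184797 = -145792)
B = 21316 (B = (80 + 66)² = 146² = 21316)
(223162 + L)/(B + 437009) = (223162 - 145792)/(21316 + 437009) = 77370/458325 = 77370*(1/458325) = 5158/30555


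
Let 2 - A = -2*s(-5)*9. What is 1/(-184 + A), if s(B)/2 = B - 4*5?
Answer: -1/1082 ≈ -0.00092421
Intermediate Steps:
s(B) = -40 + 2*B (s(B) = 2*(B - 4*5) = 2*(B - 20) = 2*(-20 + B) = -40 + 2*B)
A = -898 (A = 2 - (-2*(-40 + 2*(-5)))*9 = 2 - (-2*(-40 - 10))*9 = 2 - (-2*(-50))*9 = 2 - 100*9 = 2 - 1*900 = 2 - 900 = -898)
1/(-184 + A) = 1/(-184 - 898) = 1/(-1082) = -1/1082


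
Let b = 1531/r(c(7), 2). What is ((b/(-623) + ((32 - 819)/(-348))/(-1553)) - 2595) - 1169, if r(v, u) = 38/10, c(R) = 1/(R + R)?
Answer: -24083341318331/6397235628 ≈ -3764.6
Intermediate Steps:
c(R) = 1/(2*R)
r(v, u) = 19/5 (r(v, u) = 38*(⅒) = 19/5)
b = 7655/19 (b = 1531/(19/5) = 1531*(5/19) = 7655/19 ≈ 402.89)
((b/(-623) + ((32 - 819)/(-348))/(-1553)) - 2595) - 1169 = (((7655/19)/(-623) + ((32 - 819)/(-348))/(-1553)) - 2595) - 1169 = (((7655/19)*(-1/623) - 787*(-1/348)*(-1/1553)) - 2595) - 1169 = ((-7655/11837 + (787/348)*(-1/1553)) - 2595) - 1169 = ((-7655/11837 - 787/540444) - 2595) - 1169 = (-4146414539/6397235628 - 2595) - 1169 = -16604972869199/6397235628 - 1169 = -24083341318331/6397235628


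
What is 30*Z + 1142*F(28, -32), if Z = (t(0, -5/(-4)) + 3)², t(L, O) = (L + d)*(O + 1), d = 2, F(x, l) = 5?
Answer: 14795/2 ≈ 7397.5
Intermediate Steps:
t(L, O) = (1 + O)*(2 + L) (t(L, O) = (L + 2)*(O + 1) = (2 + L)*(1 + O) = (1 + O)*(2 + L))
Z = 225/4 (Z = ((2 + 0 + 2*(-5/(-4)) + 0*(-5/(-4))) + 3)² = ((2 + 0 + 2*(-5*(-¼)) + 0*(-5*(-¼))) + 3)² = ((2 + 0 + 2*(5/4) + 0*(5/4)) + 3)² = ((2 + 0 + 5/2 + 0) + 3)² = (9/2 + 3)² = (15/2)² = 225/4 ≈ 56.250)
30*Z + 1142*F(28, -32) = 30*(225/4) + 1142*5 = 3375/2 + 5710 = 14795/2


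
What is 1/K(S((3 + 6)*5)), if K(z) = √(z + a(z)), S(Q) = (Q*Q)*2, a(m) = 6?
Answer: √6/156 ≈ 0.015702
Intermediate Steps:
S(Q) = 2*Q² (S(Q) = Q²*2 = 2*Q²)
K(z) = √(6 + z) (K(z) = √(z + 6) = √(6 + z))
1/K(S((3 + 6)*5)) = 1/(√(6 + 2*((3 + 6)*5)²)) = 1/(√(6 + 2*(9*5)²)) = 1/(√(6 + 2*45²)) = 1/(√(6 + 2*2025)) = 1/(√(6 + 4050)) = 1/(√4056) = 1/(26*√6) = √6/156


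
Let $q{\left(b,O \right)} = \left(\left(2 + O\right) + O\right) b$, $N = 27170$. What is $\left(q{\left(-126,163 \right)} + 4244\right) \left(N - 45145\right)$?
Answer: $666584900$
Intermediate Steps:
$q{\left(b,O \right)} = b \left(2 + 2 O\right)$ ($q{\left(b,O \right)} = \left(2 + 2 O\right) b = b \left(2 + 2 O\right)$)
$\left(q{\left(-126,163 \right)} + 4244\right) \left(N - 45145\right) = \left(2 \left(-126\right) \left(1 + 163\right) + 4244\right) \left(27170 - 45145\right) = \left(2 \left(-126\right) 164 + 4244\right) \left(-17975\right) = \left(-41328 + 4244\right) \left(-17975\right) = \left(-37084\right) \left(-17975\right) = 666584900$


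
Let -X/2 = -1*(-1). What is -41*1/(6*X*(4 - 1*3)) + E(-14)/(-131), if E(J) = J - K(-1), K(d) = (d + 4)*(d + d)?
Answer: 5467/1572 ≈ 3.4777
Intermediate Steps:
X = -2 (X = -(-2)*(-1) = -2*1 = -2)
K(d) = 2*d*(4 + d) (K(d) = (4 + d)*(2*d) = 2*d*(4 + d))
E(J) = 6 + J (E(J) = J - 2*(-1)*(4 - 1) = J - 2*(-1)*3 = J - 1*(-6) = J + 6 = 6 + J)
-41*1/(6*X*(4 - 1*3)) + E(-14)/(-131) = -41*(-1/(12*(4 - 1*3))) + (6 - 14)/(-131) = -41*(-1/(12*(4 - 3))) - 8*(-1/131) = -41/((6*1)*(-2)) + 8/131 = -41/(6*(-2)) + 8/131 = -41/(-12) + 8/131 = -41*(-1/12) + 8/131 = 41/12 + 8/131 = 5467/1572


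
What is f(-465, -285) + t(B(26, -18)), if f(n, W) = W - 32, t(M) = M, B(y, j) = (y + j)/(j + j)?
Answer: -2855/9 ≈ -317.22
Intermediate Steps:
B(y, j) = (j + y)/(2*j) (B(y, j) = (j + y)/((2*j)) = (j + y)*(1/(2*j)) = (j + y)/(2*j))
f(n, W) = -32 + W
f(-465, -285) + t(B(26, -18)) = (-32 - 285) + (½)*(-18 + 26)/(-18) = -317 + (½)*(-1/18)*8 = -317 - 2/9 = -2855/9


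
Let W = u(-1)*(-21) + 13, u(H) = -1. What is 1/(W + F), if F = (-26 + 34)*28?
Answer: 1/258 ≈ 0.0038760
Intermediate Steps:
F = 224 (F = 8*28 = 224)
W = 34 (W = -1*(-21) + 13 = 21 + 13 = 34)
1/(W + F) = 1/(34 + 224) = 1/258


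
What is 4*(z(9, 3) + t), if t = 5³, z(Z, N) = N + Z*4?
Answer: 656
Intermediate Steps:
z(Z, N) = N + 4*Z
t = 125
4*(z(9, 3) + t) = 4*((3 + 4*9) + 125) = 4*((3 + 36) + 125) = 4*(39 + 125) = 4*164 = 656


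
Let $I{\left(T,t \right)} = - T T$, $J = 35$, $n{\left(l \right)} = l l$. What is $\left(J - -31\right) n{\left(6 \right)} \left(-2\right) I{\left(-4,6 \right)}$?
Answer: $76032$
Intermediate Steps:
$n{\left(l \right)} = l^{2}$
$I{\left(T,t \right)} = - T^{2}$
$\left(J - -31\right) n{\left(6 \right)} \left(-2\right) I{\left(-4,6 \right)} = \left(35 - -31\right) 6^{2} \left(-2\right) \left(- \left(-4\right)^{2}\right) = \left(35 + 31\right) 36 \left(-2\right) \left(\left(-1\right) 16\right) = 66 \left(\left(-72\right) \left(-16\right)\right) = 66 \cdot 1152 = 76032$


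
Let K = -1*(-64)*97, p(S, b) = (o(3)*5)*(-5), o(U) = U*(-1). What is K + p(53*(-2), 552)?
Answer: 6283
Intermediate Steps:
o(U) = -U
p(S, b) = 75 (p(S, b) = (-1*3*5)*(-5) = -3*5*(-5) = -15*(-5) = 75)
K = 6208 (K = 64*97 = 6208)
K + p(53*(-2), 552) = 6208 + 75 = 6283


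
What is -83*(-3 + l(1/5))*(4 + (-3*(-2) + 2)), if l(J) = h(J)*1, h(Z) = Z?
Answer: 13944/5 ≈ 2788.8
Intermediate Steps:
l(J) = J (l(J) = J*1 = J)
-83*(-3 + l(1/5))*(4 + (-3*(-2) + 2)) = -83*(-3 + 1/5)*(4 + (-3*(-2) + 2)) = -83*(-3 + 1*(⅕))*(4 + (6 + 2)) = -83*(-3 + ⅕)*(4 + 8) = -(-1162)*12/5 = -83*(-168/5) = 13944/5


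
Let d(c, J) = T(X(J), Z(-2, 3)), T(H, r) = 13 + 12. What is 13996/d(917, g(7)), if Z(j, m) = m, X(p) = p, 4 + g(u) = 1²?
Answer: 13996/25 ≈ 559.84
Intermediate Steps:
g(u) = -3 (g(u) = -4 + 1² = -4 + 1 = -3)
T(H, r) = 25
d(c, J) = 25
13996/d(917, g(7)) = 13996/25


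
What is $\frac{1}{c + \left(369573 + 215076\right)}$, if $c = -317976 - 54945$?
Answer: $\frac{1}{211728} \approx 4.723 \cdot 10^{-6}$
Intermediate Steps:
$c = -372921$ ($c = -317976 - 54945 = -372921$)
$\frac{1}{c + \left(369573 + 215076\right)} = \frac{1}{-372921 + \left(369573 + 215076\right)} = \frac{1}{-372921 + 584649} = \frac{1}{211728}$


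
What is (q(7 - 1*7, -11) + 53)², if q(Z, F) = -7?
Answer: 2116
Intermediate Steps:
(q(7 - 1*7, -11) + 53)² = (-7 + 53)² = 46² = 2116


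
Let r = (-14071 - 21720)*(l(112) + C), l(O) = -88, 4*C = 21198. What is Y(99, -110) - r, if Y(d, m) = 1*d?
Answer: 373049791/2 ≈ 1.8652e+8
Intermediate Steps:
C = 10599/2 (C = (¼)*21198 = 10599/2 ≈ 5299.5)
Y(d, m) = d
r = -373049593/2 (r = (-14071 - 21720)*(-88 + 10599/2) = -35791*10423/2 = -373049593/2 ≈ -1.8652e+8)
Y(99, -110) - r = 99 - 1*(-373049593/2) = 99 + 373049593/2 = 373049791/2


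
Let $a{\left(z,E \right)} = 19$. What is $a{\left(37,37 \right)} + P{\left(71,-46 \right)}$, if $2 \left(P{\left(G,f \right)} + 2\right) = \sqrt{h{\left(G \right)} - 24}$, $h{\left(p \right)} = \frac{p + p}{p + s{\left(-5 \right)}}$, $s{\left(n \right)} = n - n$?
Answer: $17 + \frac{i \sqrt{22}}{2} \approx 17.0 + 2.3452 i$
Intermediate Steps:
$s{\left(n \right)} = 0$
$h{\left(p \right)} = 2$ ($h{\left(p \right)} = \frac{p + p}{p + 0} = \frac{2 p}{p} = 2$)
$P{\left(G,f \right)} = -2 + \frac{i \sqrt{22}}{2}$ ($P{\left(G,f \right)} = -2 + \frac{\sqrt{2 - 24}}{2} = -2 + \frac{\sqrt{-22}}{2} = -2 + \frac{i \sqrt{22}}{2}$)
$a{\left(37,37 \right)} + P{\left(71,-46 \right)} = 19 - \left(2 - \frac{i \sqrt{22}}{2}\right) = 17 + \frac{i \sqrt{22}}{2}$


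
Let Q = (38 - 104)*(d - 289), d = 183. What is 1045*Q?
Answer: 7310820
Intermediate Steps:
Q = 6996 (Q = (38 - 104)*(183 - 289) = -66*(-106) = 6996)
1045*Q = 1045*6996 = 7310820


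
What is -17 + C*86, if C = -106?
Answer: -9133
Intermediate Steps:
-17 + C*86 = -17 - 106*86 = -17 - 9116 = -9133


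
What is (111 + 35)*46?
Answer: 6716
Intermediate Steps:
(111 + 35)*46 = 146*46 = 6716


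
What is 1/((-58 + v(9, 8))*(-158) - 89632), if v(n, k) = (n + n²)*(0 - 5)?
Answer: -1/9368 ≈ -0.00010675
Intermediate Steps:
v(n, k) = -5*n - 5*n² (v(n, k) = (n + n²)*(-5) = -5*n - 5*n²)
1/((-58 + v(9, 8))*(-158) - 89632) = 1/((-58 - 5*9*(1 + 9))*(-158) - 89632) = 1/((-58 - 5*9*10)*(-158) - 89632) = 1/((-58 - 450)*(-158) - 89632) = 1/(-508*(-158) - 89632) = 1/(80264 - 89632) = 1/(-9368) = -1/9368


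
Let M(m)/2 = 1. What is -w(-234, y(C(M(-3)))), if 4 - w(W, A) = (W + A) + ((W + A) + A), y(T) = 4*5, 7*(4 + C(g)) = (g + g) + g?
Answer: -412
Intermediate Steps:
M(m) = 2 (M(m) = 2*1 = 2)
C(g) = -4 + 3*g/7 (C(g) = -4 + ((g + g) + g)/7 = -4 + (2*g + g)/7 = -4 + (3*g)/7 = -4 + 3*g/7)
y(T) = 20
w(W, A) = 4 - 3*A - 2*W (w(W, A) = 4 - ((W + A) + ((W + A) + A)) = 4 - ((A + W) + ((A + W) + A)) = 4 - ((A + W) + (W + 2*A)) = 4 - (2*W + 3*A) = 4 + (-3*A - 2*W) = 4 - 3*A - 2*W)
-w(-234, y(C(M(-3)))) = -(4 - 3*20 - 2*(-234)) = -(4 - 60 + 468) = -1*412 = -412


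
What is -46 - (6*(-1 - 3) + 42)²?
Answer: -370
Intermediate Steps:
-46 - (6*(-1 - 3) + 42)² = -46 - (6*(-4) + 42)² = -46 - (-24 + 42)² = -46 - 1*18² = -46 - 1*324 = -46 - 324 = -370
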